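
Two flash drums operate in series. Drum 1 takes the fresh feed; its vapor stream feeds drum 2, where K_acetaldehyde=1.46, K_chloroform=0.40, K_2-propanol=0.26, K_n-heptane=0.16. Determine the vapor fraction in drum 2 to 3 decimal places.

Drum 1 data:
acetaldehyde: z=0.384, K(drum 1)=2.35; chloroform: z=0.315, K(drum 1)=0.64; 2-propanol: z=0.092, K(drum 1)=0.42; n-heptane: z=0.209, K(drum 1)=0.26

V/F (drum 2) = 0.258

Drum 1:
Material balance + equilibrium reduce to Σ zᵢ(Kᵢ−1)/(1+ψ₁(Kᵢ−1)) = 0.
g(0) = ΣzᵢKᵢ − 1 = 0.197 and g(1) = 1 − Σzᵢ/Kᵢ = -0.678, so a root lies in (0, 1).
Newton iteration, ψ₁⁰ = 0.5:
  ψ₁ = 0.500: g = -0.1494, g' = -0.660 → ψ₁ = 0.274
  ψ₁ = 0.274: g = -0.0045, g' = -0.647 → ψ₁ = 0.267
Converged at ψ₁ = 0.267.
Drum-1 compositions:
  acetaldehyde: x = 0.282, y = 0.664
  chloroform: x = 0.348, y = 0.223
  2-propanol: x = 0.109, y = 0.046
  n-heptane: x = 0.260, y = 0.068
Drum-2 feed = drum-1 vapor: z₂ = (0.6636, 0.2230, 0.0457, 0.0677).
Drum 2:
Rachford–Rice: g(ψ₂) = Σ zᵢ(Kᵢ−1)/(1+ψ₂(Kᵢ−1)) = 0.
g(0) = ΣzᵢKᵢ − 1 = 0.081 and g(1) = 1 − Σzᵢ/Kᵢ = -0.611, so a root lies in (0, 1).
Iterate (Newton) starting at ψ₂ = 0.63:
  ψ₂ = 0.630: g = -0.1626, g' = -0.595 → ψ₂ = 0.357
  ψ₂ = 0.357: g = -0.0352, g' = -0.377 → ψ₂ = 0.264
  ψ₂ = 0.264: g = -0.0017, g' = -0.342 → ψ₂ = 0.259
  ψ₂ = 0.259: g = -0.0000, g' = -0.341 → ψ₂ = 0.258
Converged at ψ₂ = 0.258.
  acetaldehyde: x = 0.593, y = 0.866
  chloroform: x = 0.264, y = 0.106
  2-propanol: x = 0.057, y = 0.015
  n-heptane: x = 0.086, y = 0.014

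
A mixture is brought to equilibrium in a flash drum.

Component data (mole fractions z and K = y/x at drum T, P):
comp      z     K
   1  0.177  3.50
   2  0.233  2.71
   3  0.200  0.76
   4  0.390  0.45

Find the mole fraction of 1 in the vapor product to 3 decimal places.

Let ψ = V/F and solve Σ zᵢ(Kᵢ−1)/(1+ψ(Kᵢ−1)) = 0.
Check two-phase: ΣzᵢKᵢ = 1.578 > 1 and Σzᵢ/Kᵢ = 1.266 > 1, so g(0) = 0.578 > 0 and g(1) = -0.266 < 0.
Newton–Raphson from ψ = 0.69:
  ψ = 0.690: g = -0.0581, g' = -0.615 → ψ = 0.596
Converged at ψ = 0.596.
Compositions from xᵢ = zᵢ/(1+ψ(Kᵢ−1)), yᵢ = Kᵢxᵢ:
  1: x = 0.071, y = 0.249
  2: x = 0.115, y = 0.313
  3: x = 0.233, y = 0.177
  4: x = 0.580, y = 0.261

y_1 = 0.249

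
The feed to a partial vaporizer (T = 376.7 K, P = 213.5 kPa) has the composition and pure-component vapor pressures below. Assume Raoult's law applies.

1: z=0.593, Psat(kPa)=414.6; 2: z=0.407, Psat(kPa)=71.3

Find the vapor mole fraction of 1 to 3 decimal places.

Raoult's law: Kᵢ = Pᵢˢᵃᵗ/P = Pᵢˢᵃᵗ/213.5.
  K_1 = 414.6/213.5 = 1.94192, K_2 = 71.3/213.5 = 0.33396
Rachford–Rice: g(ψ) = Σ zᵢ(Kᵢ−1)/(1+ψ(Kᵢ−1)) = 0.
Check two-phase: ΣzᵢKᵢ = 1.287 > 1 and Σzᵢ/Kᵢ = 1.524 > 1, so g(0) = 0.287 > 0 and g(1) = -0.524 < 0.
Binary case is linear: z₁(K₁−1)(1+ψ(K₂−1)) + z₂(K₂−1)(1+ψ(K₁−1)) = 0
⇒ ψ = [z₁(K₁−1)+z₂(K₂−1)] / [−(K₁−1)(K₂−1)] = 0.2875/0.6274 = 0.458
Compositions from xᵢ = zᵢ/(1+ψ(Kᵢ−1)), yᵢ = Kᵢxᵢ:
  1: x = 0.414, y = 0.804
  2: x = 0.586, y = 0.196

y_1 = 0.804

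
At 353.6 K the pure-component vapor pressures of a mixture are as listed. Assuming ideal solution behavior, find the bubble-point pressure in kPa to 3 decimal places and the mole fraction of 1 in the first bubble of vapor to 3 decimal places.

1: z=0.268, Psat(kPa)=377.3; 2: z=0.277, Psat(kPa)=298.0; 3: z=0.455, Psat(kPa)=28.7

At the bubble point ψ → 0, so ΣzᵢKᵢ = 1 with Kᵢ = Pᵢˢᵃᵗ/P ⇒ P = ΣzᵢPᵢˢᵃᵗ.
P = 0.268·377.3 + 0.277·298.0 + 0.455·28.7 = 196.721 kPa
yᵢ = zᵢPᵢˢᵃᵗ/P ⇒ y_1 = 0.268·377.3/196.721 = 0.514

Pbub = 196.721 kPa, y_1 = 0.514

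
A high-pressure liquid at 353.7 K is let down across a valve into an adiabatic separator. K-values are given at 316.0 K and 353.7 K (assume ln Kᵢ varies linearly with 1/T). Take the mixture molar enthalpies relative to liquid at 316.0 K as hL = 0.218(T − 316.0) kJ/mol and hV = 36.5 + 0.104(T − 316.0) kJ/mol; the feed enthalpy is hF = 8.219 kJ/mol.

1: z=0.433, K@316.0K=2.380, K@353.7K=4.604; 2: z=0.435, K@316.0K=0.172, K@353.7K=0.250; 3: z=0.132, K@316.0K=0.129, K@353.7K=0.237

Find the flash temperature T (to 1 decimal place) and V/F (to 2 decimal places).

T = 322.5 K, V/F = 0.19

Adiabatic flash: solve Rachford–Rice at each trial T, then check hF = ψ·hV(T) + (1−ψ)·hL(T).
  T = 316.0 K: K = (2.380, 0.172, 0.129), RR gives ψ = 0.106, H_out = 3.862 kJ/mol
  T = 353.7 K: K = (4.604, 0.250, 0.237), RR gives ψ = 0.418, H_out = 21.669 kJ/mol
  T = 334.9 K: K = (3.375, 0.210, 0.178), RR gives ψ = 0.304, H_out = 14.563 kJ/mol
  T = 325.4 K: K = (2.846, 0.190, 0.152), RR gives ψ = 0.222, H_out = 9.907 kJ/mol
  T = 320.7 K: K = (2.606, 0.181, 0.140), RR gives ψ = 0.170, H_out = 7.124 kJ/mol
  T = 323.0 K: K = (2.722, 0.186, 0.146), RR gives ψ = 0.196, H_out = 8.536 kJ/mol
Linear interpolation between T = 320.7 (H_out = 7.124) and T = 323.0 (H_out = 8.536) on hF = 8.219 gives T ≈ 322.5 K, at which ψ = 0.19.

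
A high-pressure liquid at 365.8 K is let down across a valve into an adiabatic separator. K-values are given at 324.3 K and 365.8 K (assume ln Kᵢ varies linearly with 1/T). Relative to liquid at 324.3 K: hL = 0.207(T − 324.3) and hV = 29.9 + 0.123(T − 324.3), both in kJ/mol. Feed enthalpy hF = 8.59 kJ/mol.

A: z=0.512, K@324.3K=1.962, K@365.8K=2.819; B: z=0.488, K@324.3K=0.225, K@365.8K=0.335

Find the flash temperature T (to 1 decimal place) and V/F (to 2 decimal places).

Adiabatic flash: solve Rachford–Rice at each trial T, then check hF = ψ·hV(T) + (1−ψ)·hL(T).
  T = 324.3 K: K = (1.962, 0.225), RR gives ψ = 0.153, H_out = 4.586 kJ/mol
  T = 365.8 K: K = (2.819, 0.335), RR gives ψ = 0.502, H_out = 21.841 kJ/mol
  T = 345.1 K: K = (2.379, 0.278), RR gives ψ = 0.355, H_out = 14.304 kJ/mol
  T = 334.7 K: K = (2.167, 0.251), RR gives ψ = 0.265, H_out = 9.852 kJ/mol
  T = 329.5 K: K = (2.063, 0.238), RR gives ψ = 0.213, H_out = 7.348 kJ/mol
  T = 332.1 K: K = (2.115, 0.244), RR gives ψ = 0.240, H_out = 8.628 kJ/mol
  T = 330.8 K: K = (2.089, 0.241), RR gives ψ = 0.227, H_out = 7.996 kJ/mol
Linear interpolation between T = 330.8 (H_out = 7.996) and T = 332.1 (H_out = 8.628) on hF = 8.59 gives T ≈ 332.0 K, at which ψ = 0.24.

T = 332.0 K, V/F = 0.24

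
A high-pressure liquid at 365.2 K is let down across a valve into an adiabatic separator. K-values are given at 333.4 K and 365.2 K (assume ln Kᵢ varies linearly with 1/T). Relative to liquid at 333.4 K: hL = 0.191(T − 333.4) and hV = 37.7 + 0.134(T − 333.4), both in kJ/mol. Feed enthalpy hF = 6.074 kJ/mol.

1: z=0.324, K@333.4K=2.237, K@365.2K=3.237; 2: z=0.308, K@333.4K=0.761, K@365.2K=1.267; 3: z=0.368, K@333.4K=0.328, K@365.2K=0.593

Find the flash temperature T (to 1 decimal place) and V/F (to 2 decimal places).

T = 334.6 K, V/F = 0.16

Adiabatic flash: solve Rachford–Rice at each trial T, then check hF = ψ·hV(T) + (1−ψ)·hL(T).
  T = 333.4 K: K = (2.237, 0.761, 0.328), RR gives ψ = 0.127, H_out = 4.793 kJ/mol
  T = 365.2 K: K = (3.237, 1.267, 0.593), RR gives ψ = 1.000, H_out = 41.961 kJ/mol
  T = 349.3 K: K = (2.714, 0.993, 0.447), RR gives ψ = 0.532, H_out = 22.617 kJ/mol
  T = 341.4 K: K = (2.471, 0.873, 0.385), RR gives ψ = 0.322, H_out = 13.533 kJ/mol
  T = 337.4 K: K = (2.352, 0.816, 0.356), RR gives ψ = 0.224, H_out = 9.152 kJ/mol
  T = 335.4 K: K = (2.294, 0.788, 0.342), RR gives ψ = 0.175, H_out = 6.976 kJ/mol
Linear interpolation between T = 333.4 (H_out = 4.793) and T = 335.4 (H_out = 6.976) on hF = 6.074 gives T ≈ 334.6 K, at which ψ = 0.16.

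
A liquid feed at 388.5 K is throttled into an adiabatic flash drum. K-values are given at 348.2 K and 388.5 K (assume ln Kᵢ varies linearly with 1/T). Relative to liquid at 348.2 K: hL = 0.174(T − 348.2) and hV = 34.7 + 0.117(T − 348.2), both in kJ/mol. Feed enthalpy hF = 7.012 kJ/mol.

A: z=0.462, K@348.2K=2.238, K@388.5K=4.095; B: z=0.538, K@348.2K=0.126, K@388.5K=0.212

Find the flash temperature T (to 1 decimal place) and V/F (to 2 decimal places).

T = 354.5 K, V/F = 0.17

Adiabatic flash: solve Rachford–Rice at each trial T, then check hF = ψ·hV(T) + (1−ψ)·hL(T).
  T = 348.2 K: K = (2.238, 0.126), RR gives ψ = 0.094, H_out = 3.263 kJ/mol
  T = 388.5 K: K = (4.095, 0.212), RR gives ψ = 0.412, H_out = 20.377 kJ/mol
  T = 368.4 K: K = (3.080, 0.166), RR gives ψ = 0.295, H_out = 13.420 kJ/mol
  T = 358.3 K: K = (2.637, 0.145), RR gives ψ = 0.212, H_out = 8.987 kJ/mol
  T = 353.2 K: K = (2.430, 0.135), RR gives ψ = 0.158, H_out = 6.312 kJ/mol
  T = 355.8 K: K = (2.534, 0.140), RR gives ψ = 0.187, H_out = 7.722 kJ/mol
  T = 354.5 K: K = (2.482, 0.138), RR gives ψ = 0.173, H_out = 7.030 kJ/mol
Linear interpolation between T = 353.2 (H_out = 6.312) and T = 354.5 (H_out = 7.030) on hF = 7.012 gives T ≈ 354.5 K, at which ψ = 0.17.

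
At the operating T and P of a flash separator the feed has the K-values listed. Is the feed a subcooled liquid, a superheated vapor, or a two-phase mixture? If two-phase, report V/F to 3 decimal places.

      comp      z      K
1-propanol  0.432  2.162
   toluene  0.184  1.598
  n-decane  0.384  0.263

ΣzᵢKᵢ = 1.329; Σzᵢ/Kᵢ = 1.775.
Both exceed 1, so a two-phase solution exists.
Newton iteration, ψ⁰ = 0.5:
  ψ = 0.500: g = -0.0459, g' = -0.795 → ψ = 0.442
  ψ = 0.442: g = -0.0012, g' = -0.755 → ψ = 0.441
Converged at ψ = 0.441.

two-phase, V/F = 0.441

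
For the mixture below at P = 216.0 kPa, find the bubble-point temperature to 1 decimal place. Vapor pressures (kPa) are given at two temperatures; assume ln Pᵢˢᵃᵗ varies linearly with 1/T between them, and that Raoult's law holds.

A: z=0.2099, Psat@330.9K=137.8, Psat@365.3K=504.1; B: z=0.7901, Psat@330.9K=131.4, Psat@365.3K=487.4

T = 342.9 K

Bubble-point temperature: ΣzᵢPᵢˢᵃᵗ(T) = P. Interpolate ln Pᵢˢᵃᵗ = aᵢ + bᵢ/T.
  T = 330.9 K: ΣzᵢPᵢˢᵃᵗ = 132.74 kPa
  T = 365.3 K: ΣzᵢPᵢˢᵃᵗ = 490.91 kPa
  T = 348.1 K: ΣzᵢPᵢˢᵃᵗ = 263.65 kPa
  T = 339.5 K: ΣzᵢPᵢˢᵃᵗ = 188.71 kPa
  T = 343.8 K: ΣzᵢPᵢˢᵃᵗ = 223.52 kPa
  T = 341.6 K: ΣzᵢPᵢˢᵃᵗ = 205.09 kPa
Interpolating between 341.6 K and 343.8 K gives T ≈ 342.9 K.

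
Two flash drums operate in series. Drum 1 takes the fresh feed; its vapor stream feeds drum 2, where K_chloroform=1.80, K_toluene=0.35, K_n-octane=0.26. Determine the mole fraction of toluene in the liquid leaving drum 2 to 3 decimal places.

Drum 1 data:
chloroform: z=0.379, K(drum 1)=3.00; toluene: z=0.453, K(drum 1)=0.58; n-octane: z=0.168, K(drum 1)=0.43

Drum 1:
Let ψ₁ = V/F and solve Σ zᵢ(Kᵢ−1)/(1+ψ₁(Kᵢ−1)) = 0.
Feasibility: ΣzᵢKᵢ = 1.472, Σzᵢ/Kᵢ = 1.298 — both > 1, two phases present.
Newton–Raphson from ψ₁ = 0.45:
  ψ₁ = 0.450: g = 0.0356, g' = -0.640 → ψ₁ = 0.506
  ψ₁ = 0.506: g = 0.0008, g' = -0.611 → ψ₁ = 0.507
Converged at ψ₁ = 0.507.
Drum-1 compositions:
  chloroform: x = 0.188, y = 0.565
  toluene: x = 0.576, y = 0.334
  n-octane: x = 0.236, y = 0.102
Drum-2 feed = drum-1 vapor: z₂ = (0.5646, 0.3338, 0.1016).
Drum 2:
Rachford–Rice: g(ψ₂) = Σ zᵢ(Kᵢ−1)/(1+ψ₂(Kᵢ−1)) = 0.
g(0) = ΣzᵢKᵢ − 1 = 0.160 and g(1) = 1 − Σzᵢ/Kᵢ = -0.658, so a root lies in (0, 1).
Iterate (Newton) starting at ψ₂ = 0.5:
  ψ₂ = 0.500: g = -0.1182, g' = -0.634 → ψ₂ = 0.314
  ψ₂ = 0.314: g = -0.0094, g' = -0.548 → ψ₂ = 0.297
  ψ₂ = 0.297: g = -0.0000, g' = -0.544 → ψ₂ = 0.296
Converged at ψ₂ = 0.296.
  chloroform: x = 0.456, y = 0.821
  toluene: x = 0.413, y = 0.145
  n-octane: x = 0.130, y = 0.034

x_toluene (drum 2) = 0.413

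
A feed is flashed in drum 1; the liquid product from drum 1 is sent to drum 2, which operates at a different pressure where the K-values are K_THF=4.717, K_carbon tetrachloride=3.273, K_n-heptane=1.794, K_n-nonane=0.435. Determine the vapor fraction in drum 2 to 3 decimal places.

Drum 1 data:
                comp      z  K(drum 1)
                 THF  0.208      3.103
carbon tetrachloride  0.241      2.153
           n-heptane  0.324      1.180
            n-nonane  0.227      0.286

Drum 1:
Newton–Raphson from ψ₁ = 0.53:
  ψ₁ = 0.530: g = 0.1718, g' = -0.637 → ψ₁ = 0.800
  ψ₁ = 0.800: g = -0.0190, g' = -0.851 → ψ₁ = 0.777
Converged at ψ₁ = 0.777.
Drum-1 compositions:
  THF: x = 0.079, y = 0.245
  carbon tetrachloride: x = 0.127, y = 0.274
  n-heptane: x = 0.284, y = 0.335
  n-nonane: x = 0.510, y = 0.146
Drum-2 feed = drum-1 liquid: z₂ = (0.0790, 0.1271, 0.2843, 0.5096).
Drum 2:
Rachford–Rice: g(ψ₂) = Σ zᵢ(Kᵢ−1)/(1+ψ₂(Kᵢ−1)) = 0.
g(0) = ΣzᵢKᵢ − 1 = 0.520 and g(1) = 1 − Σzᵢ/Kᵢ = -0.386, so a root lies in (0, 1).
Iterate (Newton) starting at ψ₂ = 0.38:
  ψ₂ = 0.380: g = 0.0835, g' = -0.746 → ψ₂ = 0.492
  ψ₂ = 0.492: g = 0.0038, g' = -0.688 → ψ₂ = 0.497
Converged at ψ₂ = 0.497.
  THF: x = 0.028, y = 0.131
  carbon tetrachloride: x = 0.060, y = 0.195
  n-heptane: x = 0.204, y = 0.366
  n-nonane: x = 0.709, y = 0.308

V/F (drum 2) = 0.497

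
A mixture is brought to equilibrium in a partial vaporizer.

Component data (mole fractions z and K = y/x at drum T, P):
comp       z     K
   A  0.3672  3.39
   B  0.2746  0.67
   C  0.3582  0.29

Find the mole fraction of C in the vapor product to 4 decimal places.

Material balance + equilibrium reduce to Σ zᵢ(Kᵢ−1)/(1+ψ(Kᵢ−1)) = 0.
g(0) = ΣzᵢKᵢ − 1 = 0.5327 and g(1) = 1 − Σzᵢ/Kᵢ = -0.7533, so a root lies in (0, 1).
Newton iteration, ψ⁰ = 0.42:
  ψ = 0.4200: g = -0.02961, g' = -0.9293 → ψ = 0.3881
  ψ = 0.3881: g = 0.00028, g' = -0.9479 → ψ = 0.3884
Converged at ψ = 0.3884.
Compositions from xᵢ = zᵢ/(1+ψ(Kᵢ−1)), yᵢ = Kᵢxᵢ:
  A: x = 0.1904, y = 0.6455
  B: x = 0.3150, y = 0.2110
  C: x = 0.4946, y = 0.1434

y_C = 0.1434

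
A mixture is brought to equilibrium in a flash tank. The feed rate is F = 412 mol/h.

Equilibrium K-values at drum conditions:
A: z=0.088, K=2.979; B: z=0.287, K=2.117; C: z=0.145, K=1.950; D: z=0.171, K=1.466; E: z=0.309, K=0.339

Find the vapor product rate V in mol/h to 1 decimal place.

Let β = V/F and solve Σ zᵢ(Kᵢ−1)/(1+β(Kᵢ−1)) = 0.
Feasibility: ΣzᵢKᵢ = 1.508, Σzᵢ/Kᵢ = 1.268 — both > 1, two phases present.
Newton–Raphson from β = 0.5:
  β = 0.500: g = 0.1462, g' = -0.620 → β = 0.736
  β = 0.736: g = -0.0103, g' = -0.743 → β = 0.722
Converged at β = 0.722.
Then V = β·F = 0.7217·412 = 297.3 mol/h and L = F − V = 114.7 mol/h.

V = 297.3 mol/h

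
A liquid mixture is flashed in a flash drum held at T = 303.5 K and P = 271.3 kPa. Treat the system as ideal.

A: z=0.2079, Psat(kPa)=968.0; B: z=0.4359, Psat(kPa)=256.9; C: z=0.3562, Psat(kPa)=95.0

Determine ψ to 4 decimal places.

Raoult's law: Kᵢ = Pᵢˢᵃᵗ/P = Pᵢˢᵃᵗ/271.3.
  K_A = 968.0/271.3 = 3.568006, K_B = 256.9/271.3 = 0.946922, K_C = 95.0/271.3 = 0.350166
Let ψ = V/F and solve Σ zᵢ(Kᵢ−1)/(1+ψ(Kᵢ−1)) = 0.
g(0) = ΣzᵢKᵢ − 1 = 0.2793 and g(1) = 1 − Σzᵢ/Kᵢ = -0.5358, so a root lies in (0, 1).
Newton iteration, ψ⁰ = 0.69:
  ψ = 0.6900: g = -0.25103, g' = -0.6741 → ψ = 0.3176
  ψ = 0.3176: g = -0.02114, g' = -0.6560 → ψ = 0.2854
  ψ = 0.2854: g = 0.00044, g' = -0.6846 → ψ = 0.2860
Converged at ψ = 0.2860.

ψ = 0.2860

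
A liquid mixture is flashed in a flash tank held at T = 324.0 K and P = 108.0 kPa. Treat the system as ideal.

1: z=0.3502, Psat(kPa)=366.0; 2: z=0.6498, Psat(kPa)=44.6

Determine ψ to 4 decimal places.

ψ = 0.3245

Raoult's law: Kᵢ = Pᵢˢᵃᵗ/P = Pᵢˢᵃᵗ/108.0.
  K_1 = 366.0/108.0 = 3.388889, K_2 = 44.6/108.0 = 0.412963
Material balance + equilibrium reduce to Σ zᵢ(Kᵢ−1)/(1+ψ(Kᵢ−1)) = 0.
g(0) = ΣzᵢKᵢ − 1 = 0.4551 and g(1) = 1 − Σzᵢ/Kᵢ = -0.6768, so a root lies in (0, 1).
Binary case is linear: z₁(K₁−1)(1+ψ(K₂−1)) + z₂(K₂−1)(1+ψ(K₁−1)) = 0
⇒ ψ = [z₁(K₁−1)+z₂(K₂−1)] / [−(K₁−1)(K₂−1)] = 0.45513/1.40237 = 0.3245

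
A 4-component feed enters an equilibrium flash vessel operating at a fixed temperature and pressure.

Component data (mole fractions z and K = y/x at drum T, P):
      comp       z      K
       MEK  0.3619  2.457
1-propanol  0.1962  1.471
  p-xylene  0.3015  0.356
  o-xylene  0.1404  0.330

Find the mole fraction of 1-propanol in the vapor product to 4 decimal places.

Rachford–Rice: g(β) = Σ zᵢ(Kᵢ−1)/(1+β(Kᵢ−1)) = 0.
g(0) = ΣzᵢKᵢ − 1 = 0.3315 and g(1) = 1 − Σzᵢ/Kᵢ = -0.5530, so a root lies in (0, 1).
Newton–Raphson from β = 0.5:
  β = 0.5000: g = -0.04798, g' = -0.7002 → β = 0.4315
  β = 0.4315: g = -0.00064, g' = -0.6842 → β = 0.4305
Converged at β = 0.4305.
Compositions from xᵢ = zᵢ/(1+β(Kᵢ−1)), yᵢ = Kᵢxᵢ:
  MEK: x = 0.2224, y = 0.5464
  1-propanol: x = 0.1631, y = 0.2400
  p-xylene: x = 0.4172, y = 0.1485
  o-xylene: x = 0.1973, y = 0.0651

y_1-propanol = 0.2400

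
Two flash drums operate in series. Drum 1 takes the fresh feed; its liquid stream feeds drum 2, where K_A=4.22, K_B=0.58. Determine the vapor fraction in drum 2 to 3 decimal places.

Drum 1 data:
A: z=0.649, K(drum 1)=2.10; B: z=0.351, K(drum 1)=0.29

Drum 1:
Newton–Raphson from ψ₁ = 0.36:
  ψ₁ = 0.360: g = 0.1766, g' = -0.722 → ψ₁ = 0.605
  ψ₁ = 0.605: g = -0.0078, g' = -0.826 → ψ₁ = 0.595
Converged at ψ₁ = 0.595.
Drum-1 compositions:
  A: x = 0.392, y = 0.824
  B: x = 0.608, y = 0.176
Drum-2 feed = drum-1 liquid: z₂ = (0.3923, 0.6077).
Drum 2:
Rachford–Rice: g(ψ₂) = Σ zᵢ(Kᵢ−1)/(1+ψ₂(Kᵢ−1)) = 0.
Feasibility: ΣzᵢKᵢ = 2.008, Σzᵢ/Kᵢ = 1.141 — both > 1, two phases present.
Binary case is linear: z₁(K₁−1)(1+ψ₂(K₂−1)) + z₂(K₂−1)(1+ψ₂(K₁−1)) = 0
⇒ ψ₂ = [z₁(K₁−1)+z₂(K₂−1)] / [−(K₁−1)(K₂−1)] = 1.0078/1.3524 = 0.745
  A: x = 0.115, y = 0.487
  B: x = 0.885, y = 0.513

V/F (drum 2) = 0.745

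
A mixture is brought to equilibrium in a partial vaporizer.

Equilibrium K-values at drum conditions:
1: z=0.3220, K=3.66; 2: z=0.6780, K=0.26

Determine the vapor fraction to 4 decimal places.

ψ = 0.1802

Binary case is linear: z₁(K₁−1)(1+ψ(K₂−1)) + z₂(K₂−1)(1+ψ(K₁−1)) = 0
⇒ ψ = [z₁(K₁−1)+z₂(K₂−1)] / [−(K₁−1)(K₂−1)] = 0.35480/1.96840 = 0.1802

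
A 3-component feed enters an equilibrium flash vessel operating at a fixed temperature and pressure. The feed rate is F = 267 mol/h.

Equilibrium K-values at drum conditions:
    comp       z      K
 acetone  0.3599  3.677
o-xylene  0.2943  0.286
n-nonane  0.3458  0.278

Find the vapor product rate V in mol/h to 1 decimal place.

Rachford–Rice: g(V/F) = Σ zᵢ(Kᵢ−1)/(1+V/F(Kᵢ−1)) = 0.
Check two-phase: ΣzᵢKᵢ = 1.5037 > 1 and Σzᵢ/Kᵢ = 2.3708 > 1, so g(0) = 0.5037 > 0 and g(1) = -1.3708 < 0.
Newton iteration, V/F⁰ = 0.54:
  V/F = 0.5400: g = -0.35724, g' = -1.3129 → V/F = 0.2679
  V/F = 0.2679: g = -0.00830, g' = -1.3812 → V/F = 0.2619
Converged at V/F = 0.2619.
Then V = V/F·F = 0.2619·267 = 69.9 mol/h and L = F − V = 197.1 mol/h.

V = 69.9 mol/h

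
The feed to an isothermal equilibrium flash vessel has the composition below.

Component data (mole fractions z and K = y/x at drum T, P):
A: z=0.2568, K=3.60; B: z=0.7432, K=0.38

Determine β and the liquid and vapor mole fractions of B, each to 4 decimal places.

Material balance + equilibrium reduce to Σ zᵢ(Kᵢ−1)/(1+β(Kᵢ−1)) = 0.
g(0) = ΣzᵢKᵢ − 1 = 0.2069 and g(1) = 1 − Σzᵢ/Kᵢ = -1.0271, so a root lies in (0, 1).
Binary case is linear: z₁(K₁−1)(1+β(K₂−1)) + z₂(K₂−1)(1+β(K₁−1)) = 0
⇒ β = [z₁(K₁−1)+z₂(K₂−1)] / [−(K₁−1)(K₂−1)] = 0.20690/1.61200 = 0.1283
Compositions from xᵢ = zᵢ/(1+β(Kᵢ−1)), yᵢ = Kᵢxᵢ:
  A: x = 0.1925, y = 0.6932
  B: x = 0.8075, y = 0.3068

β = 0.1283, x_B = 0.8075, y_B = 0.3068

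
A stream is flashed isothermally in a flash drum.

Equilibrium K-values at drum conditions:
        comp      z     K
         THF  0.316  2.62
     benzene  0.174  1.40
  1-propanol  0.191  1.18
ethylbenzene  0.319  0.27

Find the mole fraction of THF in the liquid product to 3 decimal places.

x_THF = 0.173

Let ψ = V/F and solve Σ zᵢ(Kᵢ−1)/(1+ψ(Kᵢ−1)) = 0.
Check two-phase: ΣzᵢKᵢ = 1.383 > 1 and Σzᵢ/Kᵢ = 1.588 > 1, so g(0) = 0.383 > 0 and g(1) = -0.588 < 0.
Newton iteration, ψ⁰ = 0.5:
  ψ = 0.500: g = 0.0056, g' = -0.699 → ψ = 0.508
Converged at ψ = 0.508.
Compositions from xᵢ = zᵢ/(1+ψ(Kᵢ−1)), yᵢ = Kᵢxᵢ:
  THF: x = 0.173, y = 0.454
  benzene: x = 0.145, y = 0.202
  1-propanol: x = 0.175, y = 0.206
  ethylbenzene: x = 0.507, y = 0.137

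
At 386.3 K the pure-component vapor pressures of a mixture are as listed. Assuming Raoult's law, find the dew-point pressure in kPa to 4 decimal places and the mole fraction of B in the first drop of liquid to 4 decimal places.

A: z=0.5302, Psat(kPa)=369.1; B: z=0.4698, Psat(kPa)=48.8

At the dew point ψ → 1, so Σzᵢ/Kᵢ = 1 with Kᵢ = Pᵢˢᵃᵗ/P ⇒ 1/P = Σzᵢ/Pᵢˢᵃᵗ.
1/P = 0.5302/369.1 + 0.4698/48.8 = 0.0110635 ⇒ P = 90.3872 kPa
xᵢ = zᵢP/Pᵢˢᵃᵗ ⇒ x_B = 0.4698·90.3872/48.8 = 0.8702

Pdew = 90.3872 kPa, x_B = 0.8702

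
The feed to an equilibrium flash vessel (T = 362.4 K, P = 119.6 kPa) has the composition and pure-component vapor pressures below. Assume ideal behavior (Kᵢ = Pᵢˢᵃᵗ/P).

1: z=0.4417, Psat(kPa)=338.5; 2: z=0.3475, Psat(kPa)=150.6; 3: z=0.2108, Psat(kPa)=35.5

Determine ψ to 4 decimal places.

Raoult's law: Kᵢ = Pᵢˢᵃᵗ/P = Pᵢˢᵃᵗ/119.6.
  K_1 = 338.5/119.6 = 2.830268, K_2 = 150.6/119.6 = 1.259197, K_3 = 35.5/119.6 = 0.296823
Let ψ = V/F and solve Σ zᵢ(Kᵢ−1)/(1+ψ(Kᵢ−1)) = 0.
g(0) = ΣzᵢKᵢ − 1 = 0.7503 and g(1) = 1 − Σzᵢ/Kᵢ = -0.1422, so a root lies in (0, 1).
Newton iteration, ψ⁰ = 0.5:
  ψ = 0.5000: g = 0.27326, g' = -0.6696 → ψ = 0.9081
  ψ = 0.9081: g = -0.03348, g' = -1.0219 → ψ = 0.8753
  ψ = 0.8753: g = -0.00141, g' = -0.9391 → ψ = 0.8738
Converged at ψ = 0.8738.

ψ = 0.8738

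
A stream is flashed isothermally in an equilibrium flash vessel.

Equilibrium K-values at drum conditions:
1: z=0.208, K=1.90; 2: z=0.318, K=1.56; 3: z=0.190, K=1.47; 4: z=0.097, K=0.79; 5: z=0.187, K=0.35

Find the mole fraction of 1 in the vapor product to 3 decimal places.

Material balance + equilibrium reduce to Σ zᵢ(Kᵢ−1)/(1+ψ(Kᵢ−1)) = 0.
Check two-phase: ΣzᵢKᵢ = 1.313 > 1 and Σzᵢ/Kᵢ = 1.100 > 1, so g(0) = 0.313 > 0 and g(1) = -0.100 < 0.
Newton iteration, ψ⁰ = 0.5:
  ψ = 0.500: g = 0.1377, g' = -0.347 → ψ = 0.897
  ψ = 0.897: g = -0.0314, g' = -0.577 → ψ = 0.842
  ψ = 0.842: g = -0.0018, g' = -0.514 → ψ = 0.839
Converged at ψ = 0.839.
Compositions from xᵢ = zᵢ/(1+ψ(Kᵢ−1)), yᵢ = Kᵢxᵢ:
  1: x = 0.119, y = 0.225
  2: x = 0.216, y = 0.338
  3: x = 0.136, y = 0.200
  4: x = 0.118, y = 0.093
  5: x = 0.411, y = 0.144

y_1 = 0.225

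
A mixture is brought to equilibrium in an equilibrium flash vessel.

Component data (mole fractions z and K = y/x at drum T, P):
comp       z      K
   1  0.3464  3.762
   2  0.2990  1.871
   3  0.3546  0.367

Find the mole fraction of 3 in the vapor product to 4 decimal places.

Let ψ = V/F and solve Σ zᵢ(Kᵢ−1)/(1+ψ(Kᵢ−1)) = 0.
g(0) = ΣzᵢKᵢ − 1 = 0.9927 and g(1) = 1 − Σzᵢ/Kᵢ = -0.2181, so a root lies in (0, 1).
Newton–Raphson from ψ = 0.31:
  ψ = 0.3100: g = 0.44123, g' = -1.1275 → ψ = 0.7013
  ψ = 0.7013: g = 0.08375, g' = -0.8533 → ψ = 0.7995
  ψ = 0.7995: g = -0.00270, g' = -0.9180 → ψ = 0.7965
Converged at ψ = 0.7965.
Compositions from xᵢ = zᵢ/(1+ψ(Kᵢ−1)), yᵢ = Kᵢxᵢ:
  1: x = 0.1082, y = 0.4072
  2: x = 0.1765, y = 0.3303
  3: x = 0.7152, y = 0.2625

y_3 = 0.2625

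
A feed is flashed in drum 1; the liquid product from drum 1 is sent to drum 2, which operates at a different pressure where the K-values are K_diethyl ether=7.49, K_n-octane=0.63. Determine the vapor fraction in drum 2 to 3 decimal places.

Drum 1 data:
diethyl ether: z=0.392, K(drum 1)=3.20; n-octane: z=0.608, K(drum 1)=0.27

V/F (drum 2) = 0.558

Drum 1:
Iterate (Newton) starting at ψ₁ = 0.5:
  ψ₁ = 0.500: g = -0.2883, g' = -1.234 → ψ₁ = 0.266
  ψ₁ = 0.266: g = -0.0072, g' = -1.254 → ψ₁ = 0.261
Converged at ψ₁ = 0.261.
Drum-1 compositions:
  diethyl ether: x = 0.249, y = 0.797
  n-octane: x = 0.751, y = 0.203
Drum-2 feed = drum-1 liquid: z₂ = (0.2491, 0.7509).
Drum 2:
Rachford–Rice: g(ψ₂) = Σ zᵢ(Kᵢ−1)/(1+ψ₂(Kᵢ−1)) = 0.
g(0) = ΣzᵢKᵢ − 1 = 1.339 and g(1) = 1 − Σzᵢ/Kᵢ = -0.225, so a root lies in (0, 1).
Binary case is linear: z₁(K₁−1)(1+ψ₂(K₂−1)) + z₂(K₂−1)(1+ψ₂(K₁−1)) = 0
⇒ ψ₂ = [z₁(K₁−1)+z₂(K₂−1)] / [−(K₁−1)(K₂−1)] = 1.3391/2.4013 = 0.558
  diethyl ether: x = 0.054, y = 0.404
  n-octane: x = 0.946, y = 0.596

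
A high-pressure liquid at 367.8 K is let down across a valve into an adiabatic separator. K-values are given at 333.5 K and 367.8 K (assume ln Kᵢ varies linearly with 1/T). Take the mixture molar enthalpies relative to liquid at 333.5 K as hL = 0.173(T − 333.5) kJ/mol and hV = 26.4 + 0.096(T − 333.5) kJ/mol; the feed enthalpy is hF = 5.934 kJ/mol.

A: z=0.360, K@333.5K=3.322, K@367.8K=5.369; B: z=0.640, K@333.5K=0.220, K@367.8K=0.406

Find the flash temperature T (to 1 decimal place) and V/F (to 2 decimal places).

Adiabatic flash: solve Rachford–Rice at each trial T, then check hF = ψ·hV(T) + (1−ψ)·hL(T).
  T = 333.5 K: K = (3.322, 0.220), RR gives ψ = 0.186, H_out = 4.908 kJ/mol
  T = 367.8 K: K = (5.369, 0.406), RR gives ψ = 0.460, H_out = 16.853 kJ/mol
  T = 350.6 K: K = (4.270, 0.303), RR gives ψ = 0.321, H_out = 11.007 kJ/mol
  T = 342.1 K: K = (3.781, 0.260), RR gives ψ = 0.256, H_out = 8.077 kJ/mol
  T = 337.8 K: K = (3.547, 0.239), RR gives ψ = 0.222, H_out = 6.529 kJ/mol
  T = 335.6 K: K = (3.431, 0.229), RR gives ψ = 0.204, H_out = 5.710 kJ/mol
Linear interpolation between T = 335.6 (H_out = 5.710) and T = 337.8 (H_out = 6.529) on hF = 5.934 gives T ≈ 336.2 K, at which ψ = 0.21.

T = 336.2 K, V/F = 0.21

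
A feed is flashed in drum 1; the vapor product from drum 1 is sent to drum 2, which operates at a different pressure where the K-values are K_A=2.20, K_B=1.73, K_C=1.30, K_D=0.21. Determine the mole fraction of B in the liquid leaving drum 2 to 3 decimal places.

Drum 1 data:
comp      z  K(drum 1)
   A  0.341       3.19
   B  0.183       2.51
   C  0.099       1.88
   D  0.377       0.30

x_B (drum 2) = 0.148

Drum 1:
Material balance + equilibrium reduce to Σ zᵢ(Kᵢ−1)/(1+ψ₁(Kᵢ−1)) = 0.
g(0) = ΣzᵢKᵢ − 1 = 0.846 and g(1) = 1 − Σzᵢ/Kᵢ = -0.489, so a root lies in (0, 1).
Iterate (Newton) starting at ψ₁ = 0.46:
  ψ₁ = 0.460: g = 0.2079, g' = -0.992 → ψ₁ = 0.670
  ψ₁ = 0.670: g = -0.0017, g' = -1.057 → ψ₁ = 0.668
Converged at ψ₁ = 0.668.
Drum-1 compositions:
  A: x = 0.138, y = 0.442
  B: x = 0.091, y = 0.229
  C: x = 0.062, y = 0.117
  D: x = 0.708, y = 0.212
Drum-2 feed = drum-1 vapor: z₂ = (0.4417, 0.2287, 0.1172, 0.2124).
Drum 2:
Let ψ₂ = V/F and solve Σ zᵢ(Kᵢ−1)/(1+ψ₂(Kᵢ−1)) = 0.
Check two-phase: ΣzᵢKᵢ = 1.564 > 1 and Σzᵢ/Kᵢ = 1.435 > 1, so g(0) = 0.564 > 0 and g(1) = -0.435 < 0.
Newton–Raphson from ψ₂ = 0.63:
  ψ₂ = 0.630: g = 0.1117, g' = -0.796 → ψ₂ = 0.770
  ψ₂ = 0.770: g = -0.0178, g' = -1.093 → ψ₂ = 0.754
Converged at ψ₂ = 0.754.
  A: x = 0.232, y = 0.510
  B: x = 0.148, y = 0.255
  C: x = 0.096, y = 0.124
  D: x = 0.525, y = 0.110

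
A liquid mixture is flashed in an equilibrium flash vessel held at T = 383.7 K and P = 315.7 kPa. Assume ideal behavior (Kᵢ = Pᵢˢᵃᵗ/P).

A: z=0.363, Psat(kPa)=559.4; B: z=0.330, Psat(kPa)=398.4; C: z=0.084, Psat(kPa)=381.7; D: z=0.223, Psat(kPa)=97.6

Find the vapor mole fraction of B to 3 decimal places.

Raoult's law: Kᵢ = Pᵢˢᵃᵗ/P = Pᵢˢᵃᵗ/315.7.
  K_A = 559.4/315.7 = 1.77194, K_B = 398.4/315.7 = 1.26196, K_C = 381.7/315.7 = 1.20906, K_D = 97.6/315.7 = 0.30915
Newton iteration, ψ⁰ = 0.46:
  ψ = 0.460: g = 0.0741, g' = -0.368 → ψ = 0.662
  ψ = 0.662: g = -0.0092, g' = -0.475 → ψ = 0.642
Converged at ψ = 0.642.
Compositions from xᵢ = zᵢ/(1+ψ(Kᵢ−1)), yᵢ = Kᵢxᵢ:
  A: x = 0.243, y = 0.430
  B: x = 0.282, y = 0.356
  C: x = 0.074, y = 0.090
  D: x = 0.401, y = 0.124

y_B = 0.356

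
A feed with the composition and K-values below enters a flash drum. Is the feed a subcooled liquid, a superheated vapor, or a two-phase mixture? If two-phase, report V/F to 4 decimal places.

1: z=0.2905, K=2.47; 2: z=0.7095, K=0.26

subcooled liquid

ΣzᵢKᵢ = 0.9020; Σzᵢ/Kᵢ = 2.8465.
Since ΣzᵢKᵢ < 1 the mixture is below its bubble point — single liquid phase.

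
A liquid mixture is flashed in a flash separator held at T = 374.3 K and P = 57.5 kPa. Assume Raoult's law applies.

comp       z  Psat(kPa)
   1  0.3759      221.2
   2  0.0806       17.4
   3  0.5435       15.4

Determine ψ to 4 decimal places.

ψ = 0.2973

Raoult's law: Kᵢ = Pᵢˢᵃᵗ/P = Pᵢˢᵃᵗ/57.5.
  K_1 = 221.2/57.5 = 3.846957, K_2 = 17.4/57.5 = 0.302609, K_3 = 15.4/57.5 = 0.267826
Newton iteration, ψ⁰ = 0.43:
  ψ = 0.4300: g = -0.17992, g' = -1.3165 → ψ = 0.2933
  ψ = 0.2933: g = 0.00573, g' = -1.4392 → ψ = 0.2973
Converged at ψ = 0.2973.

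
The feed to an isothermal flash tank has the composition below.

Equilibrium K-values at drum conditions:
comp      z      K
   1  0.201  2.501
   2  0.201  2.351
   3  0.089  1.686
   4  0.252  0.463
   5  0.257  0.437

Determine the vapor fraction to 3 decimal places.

ψ = 0.489

Let ψ = V/F and solve Σ zᵢ(Kᵢ−1)/(1+ψ(Kᵢ−1)) = 0.
Check two-phase: ΣzᵢKᵢ = 1.354 > 1 and Σzᵢ/Kᵢ = 1.351 > 1, so g(0) = 0.354 > 0 and g(1) = -0.351 < 0.
Newton iteration, ψ⁰ = 0.65:
  ψ = 0.650: g = -0.0966, g' = -0.614 → ψ = 0.493
  ψ = 0.493: g = -0.0022, g' = -0.596 → ψ = 0.489
Converged at ψ = 0.489.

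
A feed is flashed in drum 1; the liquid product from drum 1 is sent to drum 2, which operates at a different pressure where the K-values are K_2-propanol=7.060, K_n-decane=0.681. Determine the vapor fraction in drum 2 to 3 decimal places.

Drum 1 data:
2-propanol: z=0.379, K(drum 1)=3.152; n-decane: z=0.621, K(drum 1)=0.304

V/F (drum 2) = 0.641

Drum 1:
Let ψ₁ = V/F and solve Σ zᵢ(Kᵢ−1)/(1+ψ₁(Kᵢ−1)) = 0.
Check two-phase: ΣzᵢKᵢ = 1.383 > 1 and Σzᵢ/Kᵢ = 2.163 > 1, so g(0) = 0.383 > 0 and g(1) = -1.163 < 0.
Newton–Raphson from ψ₁ = 0.5:
  ψ₁ = 0.500: g = -0.2700, g' = -1.115 → ψ₁ = 0.258
  ψ₁ = 0.258: g = -0.0021, g' = -1.173 → ψ₁ = 0.256
Converged at ψ₁ = 0.256.
Drum-1 compositions:
  2-propanol: x = 0.244, y = 0.770
  n-decane: x = 0.756, y = 0.230
Drum-2 feed = drum-1 liquid: z₂ = (0.2444, 0.7556).
Drum 2:
Rachford–Rice: g(ψ₂) = Σ zᵢ(Kᵢ−1)/(1+ψ₂(Kᵢ−1)) = 0.
g(0) = ΣzᵢKᵢ − 1 = 1.240 and g(1) = 1 − Σzᵢ/Kᵢ = -0.144, so a root lies in (0, 1).
Binary case is linear: z₁(K₁−1)(1+ψ₂(K₂−1)) + z₂(K₂−1)(1+ψ₂(K₁−1)) = 0
⇒ ψ₂ = [z₁(K₁−1)+z₂(K₂−1)] / [−(K₁−1)(K₂−1)] = 1.2399/1.9331 = 0.641
  2-propanol: x = 0.050, y = 0.353
  n-decane: x = 0.950, y = 0.647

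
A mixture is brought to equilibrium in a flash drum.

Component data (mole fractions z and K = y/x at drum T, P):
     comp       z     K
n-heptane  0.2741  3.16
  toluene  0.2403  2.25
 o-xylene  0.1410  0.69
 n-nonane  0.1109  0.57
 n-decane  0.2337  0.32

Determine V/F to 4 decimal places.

Rachford–Rice: g(V/F) = Σ zᵢ(Kᵢ−1)/(1+V/F(Kᵢ−1)) = 0.
Feasibility: ΣzᵢKᵢ = 1.6421, Σzᵢ/Kᵢ = 1.3228 — both > 1, two phases present.
Newton iteration, V/F⁰ = 0.5:
  V/F = 0.5000: g = 0.11623, g' = -0.7381 → V/F = 0.6575
  V/F = 0.6575: g = 0.00072, g' = -0.7462 → V/F = 0.6584
Converged at V/F = 0.6584.

V/F = 0.6584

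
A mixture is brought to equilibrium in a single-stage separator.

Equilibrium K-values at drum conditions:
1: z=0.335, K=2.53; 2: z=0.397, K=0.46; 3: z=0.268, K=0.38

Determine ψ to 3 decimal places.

Iterate (Newton) starting at ψ = 0.54:
  ψ = 0.540: g = -0.2718, g' = -0.699 → ψ = 0.151
Converged at ψ = 0.151.

ψ = 0.151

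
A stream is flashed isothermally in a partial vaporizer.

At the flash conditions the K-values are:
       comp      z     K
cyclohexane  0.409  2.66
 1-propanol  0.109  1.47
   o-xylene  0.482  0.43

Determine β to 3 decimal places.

Material balance + equilibrium reduce to Σ zᵢ(Kᵢ−1)/(1+β(Kᵢ−1)) = 0.
Feasibility: ΣzᵢKᵢ = 1.455, Σzᵢ/Kᵢ = 1.349 — both > 1, two phases present.
Newton–Raphson from β = 0.5:
  β = 0.500: g = 0.0282, g' = -0.659 → β = 0.543
Converged at β = 0.543.

β = 0.543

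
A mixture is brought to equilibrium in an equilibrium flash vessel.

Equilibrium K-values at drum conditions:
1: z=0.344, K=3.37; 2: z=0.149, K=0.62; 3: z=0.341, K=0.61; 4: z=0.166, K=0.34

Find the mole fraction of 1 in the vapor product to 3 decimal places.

Material balance + equilibrium reduce to Σ zᵢ(Kᵢ−1)/(1+ψ(Kᵢ−1)) = 0.
g(0) = ΣzᵢKᵢ − 1 = 0.516 and g(1) = 1 − Σzᵢ/Kᵢ = -0.390, so a root lies in (0, 1).
Newton iteration, ψ⁰ = 0.5:
  ψ = 0.500: g = -0.0255, g' = -0.679 → ψ = 0.462
  ψ = 0.462: g = 0.0004, g' = -0.698 → ψ = 0.463
Converged at ψ = 0.463.
Compositions from xᵢ = zᵢ/(1+ψ(Kᵢ−1)), yᵢ = Kᵢxᵢ:
  1: x = 0.164, y = 0.553
  2: x = 0.181, y = 0.112
  3: x = 0.416, y = 0.254
  4: x = 0.239, y = 0.081

y_1 = 0.553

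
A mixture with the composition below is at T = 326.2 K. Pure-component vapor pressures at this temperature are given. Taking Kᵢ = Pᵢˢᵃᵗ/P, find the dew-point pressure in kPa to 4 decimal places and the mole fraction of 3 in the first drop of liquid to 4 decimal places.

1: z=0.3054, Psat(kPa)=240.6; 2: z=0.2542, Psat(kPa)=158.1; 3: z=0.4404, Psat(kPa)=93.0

Pdew = 131.3602 kPa, x_3 = 0.6221

At the dew point ψ → 1, so Σzᵢ/Kᵢ = 1 with Kᵢ = Pᵢˢᵃᵗ/P ⇒ 1/P = Σzᵢ/Pᵢˢᵃᵗ.
1/P = 0.3054/240.6 + 0.2542/158.1 + 0.4404/93.0 = 0.0076127 ⇒ P = 131.3602 kPa
xᵢ = zᵢP/Pᵢˢᵃᵗ ⇒ x_3 = 0.4404·131.3602/93.0 = 0.6221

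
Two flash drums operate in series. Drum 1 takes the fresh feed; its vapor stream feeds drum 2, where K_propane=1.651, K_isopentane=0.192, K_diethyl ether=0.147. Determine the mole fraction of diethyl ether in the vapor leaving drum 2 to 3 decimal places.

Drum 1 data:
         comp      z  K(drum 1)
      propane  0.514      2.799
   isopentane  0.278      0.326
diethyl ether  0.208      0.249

Drum 1:
Rachford–Rice: g(ψ₁) = Σ zᵢ(Kᵢ−1)/(1+ψ₁(Kᵢ−1)) = 0.
Check two-phase: ΣzᵢKᵢ = 1.581 > 1 and Σzᵢ/Kᵢ = 1.872 > 1, so g(0) = 0.581 > 0 and g(1) = -0.872 < 0.
Iterate (Newton) starting at ψ₁ = 0.45:
  ψ₁ = 0.450: g = 0.0061, g' = -1.036 → ψ₁ = 0.456
Converged at ψ₁ = 0.456.
Drum-1 compositions:
  propane: x = 0.282, y = 0.790
  isopentane: x = 0.401, y = 0.131
  diethyl ether: x = 0.316, y = 0.079
Drum-2 feed = drum-1 vapor: z₂ = (0.7904, 0.1308, 0.0788).
Drum 2:
Newton iteration, ψ₂⁰ = 0.5:
  ψ₂ = 0.500: g = 0.0937, g' = -0.605 → ψ₂ = 0.655
  ψ₂ = 0.655: g = -0.0159, g' = -0.844 → ψ₂ = 0.636
  ψ₂ = 0.636: g = -0.0004, g' = -0.803 → ψ₂ = 0.635
Converged at ψ₂ = 0.635.
  propane: x = 0.559, y = 0.923
  isopentane: x = 0.269, y = 0.052
  diethyl ether: x = 0.172, y = 0.025

y_diethyl ether (drum 2) = 0.025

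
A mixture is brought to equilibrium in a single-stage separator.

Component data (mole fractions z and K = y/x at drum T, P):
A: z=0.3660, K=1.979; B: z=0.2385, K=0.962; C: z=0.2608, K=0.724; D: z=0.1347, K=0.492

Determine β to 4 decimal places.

β = 0.7331

Material balance + equilibrium reduce to Σ zᵢ(Kᵢ−1)/(1+β(Kᵢ−1)) = 0.
Check two-phase: ΣzᵢKᵢ = 1.2088 > 1 and Σzᵢ/Kᵢ = 1.0669 > 1, so g(0) = 0.2088 > 0 and g(1) = -0.0669 < 0.
Newton iteration, β⁰ = 0.5:
  β = 0.5000: g = 0.05609, g' = -0.2477 → β = 0.7265
  β = 0.7265: g = 0.00159, g' = -0.2386 → β = 0.7331
Converged at β = 0.7331.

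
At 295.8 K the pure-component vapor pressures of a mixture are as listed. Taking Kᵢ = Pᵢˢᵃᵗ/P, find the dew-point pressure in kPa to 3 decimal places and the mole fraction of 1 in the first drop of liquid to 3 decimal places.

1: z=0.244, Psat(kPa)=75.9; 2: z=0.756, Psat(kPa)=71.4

At the dew point ψ → 1, so Σzᵢ/Kᵢ = 1 with Kᵢ = Pᵢˢᵃᵗ/P ⇒ 1/P = Σzᵢ/Pᵢˢᵃᵗ.
1/P = 0.244/75.9 + 0.756/71.4 = 0.013803 ⇒ P = 72.448 kPa
xᵢ = zᵢP/Pᵢˢᵃᵗ ⇒ x_1 = 0.244·72.448/75.9 = 0.233

Pdew = 72.448 kPa, x_1 = 0.233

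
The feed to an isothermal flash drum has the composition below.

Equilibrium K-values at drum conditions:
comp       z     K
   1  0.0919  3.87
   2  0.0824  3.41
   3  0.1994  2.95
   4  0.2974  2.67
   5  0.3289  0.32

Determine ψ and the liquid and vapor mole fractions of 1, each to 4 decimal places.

Let ψ = V/F and solve Σ zᵢ(Kᵢ−1)/(1+ψ(Kᵢ−1)) = 0.
g(0) = ΣzᵢKᵢ − 1 = 1.1242 and g(1) = 1 − Σzᵢ/Kᵢ = -0.2547, so a root lies in (0, 1).
Newton–Raphson from ψ = 0.45:
  ψ = 0.4500: g = 0.37876, g' = -1.0555 → ψ = 0.8088
  ψ = 0.8088: g = 0.01188, g' = -1.1389 → ψ = 0.8193
  ψ = 0.8193: g = -0.00009, g' = -1.1571 → ψ = 0.8192
Converged at ψ = 0.8192.
Compositions from xᵢ = zᵢ/(1+ψ(Kᵢ−1)), yᵢ = Kᵢxᵢ:
  1: x = 0.0274, y = 0.1061
  2: x = 0.0277, y = 0.0945
  3: x = 0.0768, y = 0.2265
  4: x = 0.1256, y = 0.3353
  5: x = 0.7425, y = 0.2376

ψ = 0.8192, x_1 = 0.0274, y_1 = 0.1061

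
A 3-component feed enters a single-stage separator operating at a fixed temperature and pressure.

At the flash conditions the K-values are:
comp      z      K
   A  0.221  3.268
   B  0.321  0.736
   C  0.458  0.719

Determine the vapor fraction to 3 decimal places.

Iterate (Newton) starting at ψ = 0.33:
  ψ = 0.330: g = 0.0520, g' = -0.443 → ψ = 0.447
  ψ = 0.447: g = 0.0055, g' = -0.356 → ψ = 0.463
Converged at ψ = 0.463.

ψ = 0.463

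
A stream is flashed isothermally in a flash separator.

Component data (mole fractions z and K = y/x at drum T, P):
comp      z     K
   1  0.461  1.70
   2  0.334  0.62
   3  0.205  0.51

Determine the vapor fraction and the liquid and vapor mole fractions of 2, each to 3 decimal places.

Newton iteration, ψ⁰ = 0.65:
  ψ = 0.650: g = -0.0942, g' = -0.298 → ψ = 0.334
  ψ = 0.334: g = -0.0039, g' = -0.282 → ψ = 0.320
Converged at ψ = 0.320.
Compositions from xᵢ = zᵢ/(1+ψ(Kᵢ−1)), yᵢ = Kᵢxᵢ:
  1: x = 0.377, y = 0.640
  2: x = 0.380, y = 0.236
  3: x = 0.243, y = 0.124

ψ = 0.320, x_2 = 0.380, y_2 = 0.236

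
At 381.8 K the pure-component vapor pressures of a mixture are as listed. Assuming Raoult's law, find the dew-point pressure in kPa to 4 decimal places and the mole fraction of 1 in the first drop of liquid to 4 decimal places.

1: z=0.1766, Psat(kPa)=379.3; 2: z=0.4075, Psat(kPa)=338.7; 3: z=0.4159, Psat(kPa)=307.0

At the dew point ψ → 1, so Σzᵢ/Kᵢ = 1 with Kᵢ = Pᵢˢᵃᵗ/P ⇒ 1/P = Σzᵢ/Pᵢˢᵃᵗ.
1/P = 0.1766/379.3 + 0.4075/338.7 + 0.4159/307.0 = 0.0030234 ⇒ P = 330.7483 kPa
xᵢ = zᵢP/Pᵢˢᵃᵗ ⇒ x_1 = 0.1766·330.7483/379.3 = 0.1540

Pdew = 330.7483 kPa, x_1 = 0.1540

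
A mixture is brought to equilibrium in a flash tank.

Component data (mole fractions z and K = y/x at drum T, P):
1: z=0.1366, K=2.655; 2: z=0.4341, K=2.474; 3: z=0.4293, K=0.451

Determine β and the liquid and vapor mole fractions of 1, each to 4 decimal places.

Newton iteration, β⁰ = 0.31:
  β = 0.3100: g = 0.30457, g' = -0.7957 → β = 0.6928
  β = 0.6928: g = 0.04155, g' = -0.6491 → β = 0.7568
  β = 0.7568: g = -0.00039, g' = -0.6632 → β = 0.7562
Converged at β = 0.7562.
Compositions from xᵢ = zᵢ/(1+β(Kᵢ−1)), yᵢ = Kᵢxᵢ:
  1: x = 0.0607, y = 0.1611
  2: x = 0.2053, y = 0.5079
  3: x = 0.7340, y = 0.3311

β = 0.7562, x_1 = 0.0607, y_1 = 0.1611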